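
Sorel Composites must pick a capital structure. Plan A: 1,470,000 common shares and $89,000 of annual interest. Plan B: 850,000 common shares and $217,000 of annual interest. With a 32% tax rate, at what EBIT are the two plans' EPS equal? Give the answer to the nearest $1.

$392,484

Set EPS_A = EPS_B: (EBIT − $89,000)(1 − 0.32) ÷ 1,470,000 = (EBIT − $217,000)(1 − 0.32) ÷ 850,000.
Cancelling (1 − t) and cross-multiplying: 850,000·(EBIT − 89,000) = 1,470,000·(EBIT − 217,000).
EBIT × (1,470,000 − 850,000) = 217,000 × 1,470,000 − 89,000 × 850,000 = 243,340,000,000, so EBIT = 243,340,000,000 ÷ 620,000 = 392,483.87.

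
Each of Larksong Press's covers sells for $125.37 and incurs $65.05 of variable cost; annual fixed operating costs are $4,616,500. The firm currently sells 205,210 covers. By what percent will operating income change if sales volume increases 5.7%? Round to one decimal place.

+9.1%

Total contribution margin = 205,210 × $60.32 = $12,378,267.20.
Subtracting fixed costs: EBIT = $12,378,267.20 − $4,616,500 = $7,761,767.20.
DOL = contribution ÷ EBIT = $12,378,267.20 ÷ $7,761,767.20 = 1.5948.
So EBIT moves 1.5948 × (+5.7%) = +9.1%.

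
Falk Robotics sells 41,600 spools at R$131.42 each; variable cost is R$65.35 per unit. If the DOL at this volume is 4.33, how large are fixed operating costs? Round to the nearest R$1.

R$2,113,752

Total contribution margin = 41,600 × R$66.07 = R$2,748,512.00.
Since DOL = CM ÷ EBIT, EBIT = R$2,748,512.00 ÷ 4.33 = R$634,760.28.
And FC = contribution − EBIT = R$2,748,512.00 − R$634,760.28 = R$2,113,752.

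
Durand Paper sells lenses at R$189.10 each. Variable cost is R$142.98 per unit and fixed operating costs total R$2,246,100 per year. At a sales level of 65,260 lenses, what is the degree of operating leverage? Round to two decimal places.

3.94

At 65,260 units, contribution = 65,260 × R$46.12 = R$3,009,791.20.
EBIT = R$3,009,791.20 − R$2,246,100 = R$763,691.20.
So DOL = total CM / EBIT = R$3,009,791.20 / R$763,691.20 = 3.9411.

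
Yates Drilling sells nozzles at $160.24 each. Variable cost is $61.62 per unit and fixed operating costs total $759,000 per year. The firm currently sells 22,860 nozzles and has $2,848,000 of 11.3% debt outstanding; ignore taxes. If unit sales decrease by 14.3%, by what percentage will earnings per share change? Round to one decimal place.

-27.5%

At 22,860 units, contribution = 22,860 × $98.62 = $2,254,453.20.
Subtracting fixed costs: EBIT = $2,254,453.20 − $759,000 = $1,495,453.20.
Interest = $321,824.00, so EBIT − I = $1,173,629.20.
DCL = total CM / (EBIT − I) = $2,254,453.20 / $1,173,629.20 = 1.9209.
%ΔEPS = DCL × %ΔSales = 1.9209 × -14.3% = -27.5%.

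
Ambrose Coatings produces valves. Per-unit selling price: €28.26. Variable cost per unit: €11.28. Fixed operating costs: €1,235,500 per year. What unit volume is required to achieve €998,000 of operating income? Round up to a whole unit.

131,538 valves

Unit CM = price − variable cost = €28.26 − €11.28 = €16.98.
Required volume = (fixed costs + target profit) ÷ CM = (€1,235,500 + €998,000) ÷ €16.98 = 131,537.10, so 131,538 valves.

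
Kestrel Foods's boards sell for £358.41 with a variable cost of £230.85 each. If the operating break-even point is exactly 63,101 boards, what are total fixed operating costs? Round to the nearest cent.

£8,049,163.56

Unit CM = price − variable cost = £358.41 − £230.85 = £127.56.
Fixed costs = break-even units × CM = 63,101 × £127.56 = £8,049,163.56.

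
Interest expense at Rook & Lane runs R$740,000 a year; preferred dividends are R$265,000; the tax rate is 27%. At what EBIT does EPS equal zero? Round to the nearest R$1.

R$1,103,014

Preferred dividends are paid after tax, so their pre-tax equivalent is R$265,000 ÷ (1 − 0.27) = R$363,013.70.
Financial break-even EBIT = interest + D_p ÷ (1 − t) = R$740,000 + R$363,013.70 = R$1,103,013.70.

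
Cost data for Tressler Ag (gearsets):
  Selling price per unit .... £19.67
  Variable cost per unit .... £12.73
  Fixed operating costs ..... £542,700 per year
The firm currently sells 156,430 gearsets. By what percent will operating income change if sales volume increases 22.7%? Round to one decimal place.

+45.4%

At 156,430 units, contribution = 156,430 × £6.94 = £1,085,624.20.
Operating income = contribution − fixed costs = £1,085,624.20 − £542,700 = £542,924.20.
Degree of operating leverage = £1,085,624.20 / £542,924.20 = 1.9996.
So EBIT moves 1.9996 × (+22.7%) = +45.4%.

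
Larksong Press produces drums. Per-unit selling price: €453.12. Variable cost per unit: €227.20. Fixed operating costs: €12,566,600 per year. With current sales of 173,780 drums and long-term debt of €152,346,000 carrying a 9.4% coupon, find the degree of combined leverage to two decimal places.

3.17

At 173,780 units, contribution = 173,780 × €225.92 = €39,260,377.60.
EBIT = €39,260,377.60 − €12,566,600 = €26,693,777.60. Interest = €14,320,524.00, so EBIT − I = €12,373,253.60.
Degree of total leverage = total CM / (EBIT − interest) = €39,260,377.60 / €12,373,253.60 = 3.1730.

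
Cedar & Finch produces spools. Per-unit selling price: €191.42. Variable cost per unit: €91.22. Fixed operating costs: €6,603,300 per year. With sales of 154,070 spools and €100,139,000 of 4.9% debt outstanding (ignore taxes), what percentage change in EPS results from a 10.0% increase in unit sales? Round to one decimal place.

At 154,070 units, contribution = 154,070 × €100.20 = €15,437,814.00.
EBIT = €15,437,814.00 − €6,603,300 = €8,834,514.00.
After interest of €4,906,811.00, pre-tax earnings = €3,927,703.00.
DCL = total CM / (EBIT − I) = €15,437,814.00 / €3,927,703.00 = 3.9305.
EPS therefore changes by 3.9305 × (+10.0%) = +39.3%.

+39.3%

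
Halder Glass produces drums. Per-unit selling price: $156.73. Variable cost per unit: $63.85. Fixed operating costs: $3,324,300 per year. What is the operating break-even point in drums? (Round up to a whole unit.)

35,792 drums

Each unit contributes $156.73 − $63.85 = $92.88.
Break-even volume = fixed costs ÷ CM per unit = $3,324,300 ÷ $92.88 = 35,791.34, so 35,792 drums.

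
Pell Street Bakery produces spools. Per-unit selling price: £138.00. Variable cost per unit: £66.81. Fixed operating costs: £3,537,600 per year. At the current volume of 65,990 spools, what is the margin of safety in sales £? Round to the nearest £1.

Contribution margin per unit = £138.00 − £66.81 = £71.19. Break-even units = £3,537,600 ÷ £71.19 = 49,692.37; break-even revenue = 49,692.37 × £138.00 = £6,857,547.41.
Actual sales revenue = 65,990 × £138.00 = £9,106,620.00.
Margin of safety = £9,106,620.00 − £6,857,547.41 = £2,249,073.

£2,249,073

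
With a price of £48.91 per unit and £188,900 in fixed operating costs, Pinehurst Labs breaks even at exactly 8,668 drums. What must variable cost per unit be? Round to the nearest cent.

Contribution per unit must be FC / Q = £188,900 / 8,668 = £21.7928.
Hence VC = price − CM = £48.91 − £21.7928 = £27.12.

£27.12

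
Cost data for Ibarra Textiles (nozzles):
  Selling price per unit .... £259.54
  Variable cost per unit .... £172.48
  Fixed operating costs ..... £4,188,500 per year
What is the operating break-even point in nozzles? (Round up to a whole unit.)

48,111 nozzles

Unit CM = price − variable cost = £259.54 − £172.48 = £87.06.
Break-even volume = fixed costs ÷ CM per unit = £4,188,500 ÷ £87.06 = 48,110.50, so 48,111 nozzles.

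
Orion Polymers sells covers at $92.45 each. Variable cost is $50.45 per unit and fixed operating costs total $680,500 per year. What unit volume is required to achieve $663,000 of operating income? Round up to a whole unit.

31,989 covers

Unit CM = price − variable cost = $92.45 − $50.45 = $42.00.
Required volume = (fixed costs + target profit) ÷ CM = ($680,500 + $663,000) ÷ $42.00 = 31,988.10, so 31,989 covers.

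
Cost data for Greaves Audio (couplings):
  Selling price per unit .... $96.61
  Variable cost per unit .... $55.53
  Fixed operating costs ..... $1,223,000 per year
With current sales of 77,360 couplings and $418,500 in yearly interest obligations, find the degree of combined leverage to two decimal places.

Contribution at this volume is 77,360 × $41.08 = $3,177,948.80.
EBIT = $3,177,948.80 − $1,223,000 = $1,954,948.80. Interest = $418,500.00.
DOL = $3,177,948.80 ÷ $1,954,948.80 = 1.6256; DFL = $1,954,948.80 ÷ $1,536,448.80 = 1.2724.
DCL = DOL × DFL = 1.6256 × 1.2724 = 2.0684.

2.07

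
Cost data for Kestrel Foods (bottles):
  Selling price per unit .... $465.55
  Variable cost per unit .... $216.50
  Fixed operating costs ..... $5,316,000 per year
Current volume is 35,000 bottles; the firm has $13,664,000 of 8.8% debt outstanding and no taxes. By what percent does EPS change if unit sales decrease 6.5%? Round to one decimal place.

-25.8%

Contribution at this volume is 35,000 × $249.05 = $8,716,750.00.
Subtracting fixed costs: EBIT = $8,716,750.00 − $5,316,000 = $3,400,750.00.
After interest of $1,202,432.00, pre-tax earnings = $2,198,318.00.
DCL = total CM / (EBIT − I) = $8,716,750.00 / $2,198,318.00 = 3.9652.
EPS therefore changes by 3.9652 × (-6.5%) = -25.8%.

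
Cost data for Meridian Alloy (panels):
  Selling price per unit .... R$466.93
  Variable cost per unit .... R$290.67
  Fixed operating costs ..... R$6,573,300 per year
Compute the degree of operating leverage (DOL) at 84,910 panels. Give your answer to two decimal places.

Contribution at this volume is 84,910 × R$176.26 = R$14,966,236.60.
EBIT = R$14,966,236.60 − R$6,573,300 = R$8,392,936.60.
DOL = contribution ÷ EBIT = R$14,966,236.60 ÷ R$8,392,936.60 = 1.7832.

1.78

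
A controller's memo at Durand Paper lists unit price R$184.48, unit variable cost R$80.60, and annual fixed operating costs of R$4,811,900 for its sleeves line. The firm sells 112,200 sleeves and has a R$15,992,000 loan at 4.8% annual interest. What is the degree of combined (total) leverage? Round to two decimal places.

Total contribution margin = 112,200 × R$103.88 = R$11,655,336.00.
EBIT = R$11,655,336.00 − R$4,811,900 = R$6,843,436.00. Interest = R$767,616.00.
DOL = R$11,655,336.00 ÷ R$6,843,436.00 = 1.7031; DFL = R$6,843,436.00 ÷ R$6,075,820.00 = 1.1263.
DCL = DOL × DFL = 1.7031 × 1.1263 = 1.9182.

1.92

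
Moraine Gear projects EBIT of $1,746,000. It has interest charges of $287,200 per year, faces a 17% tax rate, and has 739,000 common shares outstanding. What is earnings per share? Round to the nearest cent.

$1.64

Interest = $287,200.00, so EBT = $1,746,000 − $287,200.00 = $1,458,800.00.
Net income = $1,458,800.00 × (1 − 0.17) = $1,210,804.00.
Per share: $1,210,804.00 / 739,000 shares = $1.64.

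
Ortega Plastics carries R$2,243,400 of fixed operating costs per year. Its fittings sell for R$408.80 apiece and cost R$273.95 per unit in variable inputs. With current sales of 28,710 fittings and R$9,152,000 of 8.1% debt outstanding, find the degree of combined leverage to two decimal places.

Total contribution margin = 28,710 × R$134.85 = R$3,871,543.50.
Operating income = contribution − fixed costs = R$3,871,543.50 − R$2,243,400 = R$1,628,143.50. Interest = R$741,312.00, so EBIT − I = R$886,831.50.
DCL = contribution ÷ (EBIT − I) = R$3,871,543.50 ÷ R$886,831.50 = 4.3656.

4.37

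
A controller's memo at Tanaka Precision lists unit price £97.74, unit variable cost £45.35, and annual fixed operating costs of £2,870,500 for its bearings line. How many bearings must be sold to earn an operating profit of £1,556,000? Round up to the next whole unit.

Each unit contributes £97.74 − £45.35 = £52.39.
Need Q such that Q × £52.39 − £2,870,500 = £1,556,000, i.e. Q = £4,426,500 / £52.39 = 84,491.32 → 84,492.

84,492 bearings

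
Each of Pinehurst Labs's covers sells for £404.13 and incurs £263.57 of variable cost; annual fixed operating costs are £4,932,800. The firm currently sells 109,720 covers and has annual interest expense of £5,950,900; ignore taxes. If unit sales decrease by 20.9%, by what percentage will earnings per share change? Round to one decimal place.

At 109,720 units, contribution = 109,720 × £140.56 = £15,422,243.20.
EBIT = £15,422,243.20 − £4,932,800 = £10,489,443.20.
After interest of £5,950,900.00, pre-tax earnings = £4,538,543.20.
DCL = total CM / (EBIT − I) = £15,422,243.20 / £4,538,543.20 = 3.3981.
%ΔEPS = DCL × %ΔSales = 3.3981 × -20.9% = -71.0%.

-71.0%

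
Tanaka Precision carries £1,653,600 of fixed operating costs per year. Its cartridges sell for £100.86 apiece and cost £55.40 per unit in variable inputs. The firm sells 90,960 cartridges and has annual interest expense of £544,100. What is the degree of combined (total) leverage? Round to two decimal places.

At 90,960 units, contribution = 90,960 × £45.46 = £4,135,041.60.
Operating income = contribution − fixed costs = £4,135,041.60 − £1,653,600 = £2,481,441.60. Interest = £544,100.00.
DOL = £4,135,041.60 ÷ £2,481,441.60 = 1.6664; DFL = £2,481,441.60 ÷ £1,937,341.60 = 1.2808.
DCL = DOL × DFL = 1.6664 × 1.2808 = 2.1343.

2.13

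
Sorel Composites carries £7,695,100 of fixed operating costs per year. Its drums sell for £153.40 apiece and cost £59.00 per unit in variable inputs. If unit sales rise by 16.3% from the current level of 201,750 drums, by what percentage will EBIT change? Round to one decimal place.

Contribution at this volume is 201,750 × £94.40 = £19,045,200.00.
EBIT = £19,045,200.00 − £7,695,100 = £11,350,100.00.
So DOL = total CM / EBIT = £19,045,200.00 / £11,350,100.00 = 1.6780.
%ΔEBIT = DOL × %ΔSales = 1.6780 × +16.3% = +27.4%.

+27.4%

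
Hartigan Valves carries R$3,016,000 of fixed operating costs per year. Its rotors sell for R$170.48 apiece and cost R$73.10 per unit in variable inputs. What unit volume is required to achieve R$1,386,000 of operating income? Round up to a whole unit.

Each unit contributes R$170.48 − R$73.10 = R$97.38.
Units = (FC + target) / CM = (R$3,016,000 + R$1,386,000) / R$97.38 = 45,204.35, so 45,205 rotors.

45,205 rotors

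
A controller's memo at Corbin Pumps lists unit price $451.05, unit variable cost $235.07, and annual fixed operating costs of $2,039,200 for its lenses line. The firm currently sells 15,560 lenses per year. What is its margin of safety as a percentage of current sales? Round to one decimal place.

Unit CM = price − variable cost = $451.05 − $235.07 = $215.98. Break-even units = $2,039,200 ÷ $215.98 = 9,441.61; break-even revenue = 9,441.61 × $451.05 = $4,258,640.43.
Actual sales revenue = 15,560 × $451.05 = $7,018,338.00.
Margin of safety = ($7,018,338.00 − $4,258,640.43) ÷ $7,018,338.00 = 39.3%.

39.3%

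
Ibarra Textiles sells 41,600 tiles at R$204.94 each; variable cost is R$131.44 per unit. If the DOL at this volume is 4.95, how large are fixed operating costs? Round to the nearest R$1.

R$2,439,903

At 41,600 units, contribution = 41,600 × R$73.50 = R$3,057,600.00.
Since DOL = CM ÷ EBIT, EBIT = R$3,057,600.00 ÷ 4.95 = R$617,696.97.
Fixed costs = CM − EBIT = R$3,057,600.00 − R$617,696.97 = R$2,439,903.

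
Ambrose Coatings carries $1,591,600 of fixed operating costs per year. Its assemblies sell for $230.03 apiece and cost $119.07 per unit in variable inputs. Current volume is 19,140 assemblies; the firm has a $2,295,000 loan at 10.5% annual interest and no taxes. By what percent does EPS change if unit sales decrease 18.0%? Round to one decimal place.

-131.3%

Contribution at this volume is 19,140 × $110.96 = $2,123,774.40.
Subtracting fixed costs: EBIT = $2,123,774.40 − $1,591,600 = $532,174.40.
Interest = $240,975.00, so EBIT − I = $291,199.40.
DCL = total CM / (EBIT − I) = $2,123,774.40 / $291,199.40 = 7.2932.
%ΔEPS = DCL × %ΔSales = 7.2932 × -18.0% = -131.3%.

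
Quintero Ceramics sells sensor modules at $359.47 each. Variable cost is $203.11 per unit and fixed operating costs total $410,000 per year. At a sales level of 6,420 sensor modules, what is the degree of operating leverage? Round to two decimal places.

At 6,420 units, contribution = 6,420 × $156.36 = $1,003,831.20.
Subtracting fixed costs: EBIT = $1,003,831.20 − $410,000 = $593,831.20.
So DOL = total CM / EBIT = $1,003,831.20 / $593,831.20 = 1.6904.

1.69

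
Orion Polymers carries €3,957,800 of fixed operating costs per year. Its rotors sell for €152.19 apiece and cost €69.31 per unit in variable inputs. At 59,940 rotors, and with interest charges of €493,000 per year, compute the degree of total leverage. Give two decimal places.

9.61

Contribution at this volume is 59,940 × €82.88 = €4,967,827.20.
Operating income = contribution − fixed costs = €4,967,827.20 − €3,957,800 = €1,010,027.20. Interest = €493,000.00, so EBIT − I = €517,027.20.
Degree of total leverage = total CM / (EBIT − interest) = €4,967,827.20 / €517,027.20 = 9.6084.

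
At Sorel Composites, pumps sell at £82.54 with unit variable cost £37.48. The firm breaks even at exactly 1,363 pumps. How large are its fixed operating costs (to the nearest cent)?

£61,416.78

Contribution margin per unit = £82.54 − £37.48 = £45.06.
Since BE = FC / CM, FC = 1,363 × £45.06 = £61,416.78.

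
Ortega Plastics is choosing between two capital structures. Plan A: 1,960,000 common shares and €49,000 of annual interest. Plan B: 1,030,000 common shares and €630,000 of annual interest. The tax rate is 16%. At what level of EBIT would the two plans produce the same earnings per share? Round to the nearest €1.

Set EPS_A = EPS_B: (EBIT − €49,000)(1 − 0.16) ÷ 1,960,000 = (EBIT − €630,000)(1 − 0.16) ÷ 1,030,000.
The (1 − t) factor cancels: (EBIT − 49,000) × 1,030,000 = (EBIT − 630,000) × 1,960,000.
Solving, EBIT = (630,000·1,960,000 − 49,000·1,030,000) / (1,960,000 − 1,030,000) = 1,184,330,000,000 / 930,000 = 1,273,473.12.

€1,273,473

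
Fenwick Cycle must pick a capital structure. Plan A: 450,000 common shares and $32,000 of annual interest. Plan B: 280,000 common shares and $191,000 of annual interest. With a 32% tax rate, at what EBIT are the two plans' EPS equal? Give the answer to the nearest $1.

$452,882

Set EPS_A = EPS_B: (EBIT − $32,000)(1 − 0.32) ÷ 450,000 = (EBIT − $191,000)(1 − 0.32) ÷ 280,000.
The (1 − t) factor cancels: (EBIT − 32,000) × 280,000 = (EBIT − 191,000) × 450,000.
EBIT × (450,000 − 280,000) = 191,000 × 450,000 − 32,000 × 280,000 = 76,990,000,000, so EBIT = 76,990,000,000 ÷ 170,000 = 452,882.35.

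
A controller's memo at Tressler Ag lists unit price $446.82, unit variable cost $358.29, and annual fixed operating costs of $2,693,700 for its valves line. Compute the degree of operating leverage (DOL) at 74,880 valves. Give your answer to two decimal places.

At 74,880 units, contribution = 74,880 × $88.53 = $6,629,126.40.
Subtracting fixed costs: EBIT = $6,629,126.40 − $2,693,700 = $3,935,426.40.
So DOL = total CM / EBIT = $6,629,126.40 / $3,935,426.40 = 1.6845.

1.68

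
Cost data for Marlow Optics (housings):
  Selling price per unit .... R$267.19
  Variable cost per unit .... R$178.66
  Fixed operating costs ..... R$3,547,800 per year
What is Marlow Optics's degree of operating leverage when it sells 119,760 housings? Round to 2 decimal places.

At 119,760 units, contribution = 119,760 × R$88.53 = R$10,602,352.80.
EBIT = R$10,602,352.80 − R$3,547,800 = R$7,054,552.80.
Degree of operating leverage = R$10,602,352.80 / R$7,054,552.80 = 1.5029.

1.50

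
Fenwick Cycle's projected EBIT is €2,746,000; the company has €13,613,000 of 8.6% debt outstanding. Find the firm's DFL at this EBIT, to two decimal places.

Interest = €1,170,718.00.
DFL = EBIT ÷ (EBIT − I) = €2,746,000 ÷ (€2,746,000 − €1,170,718.00) = €2,746,000 ÷ €1,575,282.00 = 1.7432.

1.74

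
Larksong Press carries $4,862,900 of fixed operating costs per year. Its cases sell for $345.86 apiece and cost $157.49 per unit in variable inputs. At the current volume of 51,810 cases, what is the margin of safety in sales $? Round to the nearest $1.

$8,990,395

Unit CM = price − variable cost = $345.86 − $157.49 = $188.37. Break-even units = $4,862,900 ÷ $188.37 = 25,815.68; break-even revenue = 25,815.68 × $345.86 = $8,928,611.74.
Actual sales revenue = 51,810 × $345.86 = $17,919,006.60.
Margin of safety = $17,919,006.60 − $8,928,611.74 = $8,990,395.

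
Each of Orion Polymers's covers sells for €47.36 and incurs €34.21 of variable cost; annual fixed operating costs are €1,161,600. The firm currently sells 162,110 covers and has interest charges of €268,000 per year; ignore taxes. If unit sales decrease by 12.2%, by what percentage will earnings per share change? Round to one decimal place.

-37.0%

Total contribution margin = 162,110 × €13.15 = €2,131,746.50.
Operating income = contribution − fixed costs = €2,131,746.50 − €1,161,600 = €970,146.50.
After interest of €268,000.00, pre-tax earnings = €702,146.50.
DCL = total CM / (EBIT − I) = €2,131,746.50 / €702,146.50 = 3.0360.
EPS therefore changes by 3.0360 × (-12.2%) = -37.0%.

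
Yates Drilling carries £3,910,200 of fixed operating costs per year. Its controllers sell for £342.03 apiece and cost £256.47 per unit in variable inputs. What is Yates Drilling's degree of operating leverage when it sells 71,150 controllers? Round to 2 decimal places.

Contribution at this volume is 71,150 × £85.56 = £6,087,594.00.
EBIT = £6,087,594.00 − £3,910,200 = £2,177,394.00.
DOL = contribution ÷ EBIT = £6,087,594.00 ÷ £2,177,394.00 = 2.7958.

2.80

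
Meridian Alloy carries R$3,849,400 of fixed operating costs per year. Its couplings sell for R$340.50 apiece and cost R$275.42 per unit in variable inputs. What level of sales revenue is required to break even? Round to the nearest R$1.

CM per unit = R$340.50 − R$275.42 = R$65.08; CM ratio = R$65.08 / R$340.50 = 0.1911.
Break-even sales = FC ÷ CM ratio = R$3,849,400 × R$340.50 / R$65.08 = R$20,140,146.

R$20,140,146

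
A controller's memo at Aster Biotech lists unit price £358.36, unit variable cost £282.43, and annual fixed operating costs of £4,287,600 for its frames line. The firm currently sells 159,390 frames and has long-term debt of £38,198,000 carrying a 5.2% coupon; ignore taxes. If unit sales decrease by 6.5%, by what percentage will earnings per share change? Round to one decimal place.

At 159,390 units, contribution = 159,390 × £75.93 = £12,102,482.70.
EBIT = £12,102,482.70 − £4,287,600 = £7,814,882.70.
Interest = £1,986,296.00, so EBIT − I = £5,828,586.70.
Degree of combined leverage = contribution ÷ (EBIT − I) = £12,102,482.70 ÷ £5,828,586.70 = 2.0764.
EPS therefore changes by 2.0764 × (-6.5%) = -13.5%.

-13.5%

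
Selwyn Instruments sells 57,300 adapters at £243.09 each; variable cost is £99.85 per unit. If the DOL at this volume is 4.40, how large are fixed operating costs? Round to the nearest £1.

£6,342,277

Total contribution margin = 57,300 × £143.24 = £8,207,652.00.
Since DOL = CM ÷ EBIT, EBIT = £8,207,652.00 ÷ 4.40 = £1,865,375.45.
Fixed costs = CM − EBIT = £8,207,652.00 − £1,865,375.45 = £6,342,277.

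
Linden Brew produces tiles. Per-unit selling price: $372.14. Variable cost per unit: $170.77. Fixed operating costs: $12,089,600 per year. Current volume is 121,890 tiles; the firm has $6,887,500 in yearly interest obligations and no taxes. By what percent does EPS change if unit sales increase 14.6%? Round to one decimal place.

Total contribution margin = 121,890 × $201.37 = $24,544,989.30.
EBIT = $24,544,989.30 − $12,089,600 = $12,455,389.30.
After interest of $6,887,500.00, pre-tax earnings = $5,567,889.30.
Degree of combined leverage = contribution ÷ (EBIT − I) = $24,544,989.30 ÷ $5,567,889.30 = 4.4083.
%ΔEPS = DCL × %ΔSales = 4.4083 × +14.6% = +64.4%.

+64.4%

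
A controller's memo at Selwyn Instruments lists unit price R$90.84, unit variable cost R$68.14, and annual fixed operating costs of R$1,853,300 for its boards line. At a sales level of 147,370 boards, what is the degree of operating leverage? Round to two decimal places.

2.24

At 147,370 units, contribution = 147,370 × R$22.70 = R$3,345,299.00.
EBIT = R$3,345,299.00 − R$1,853,300 = R$1,491,999.00.
Degree of operating leverage = R$3,345,299.00 / R$1,491,999.00 = 2.2422.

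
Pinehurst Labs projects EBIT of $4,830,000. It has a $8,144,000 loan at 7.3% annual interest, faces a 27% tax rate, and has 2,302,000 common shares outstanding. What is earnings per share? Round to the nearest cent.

$1.34

Interest = $594,512.00, so EBT = $4,830,000 − $594,512.00 = $4,235,488.00.
After tax at 27%: net income = $4,235,488.00 × 0.73 = $3,091,906.24.
Per share: $3,091,906.24 / 2,302,000 shares = $1.34.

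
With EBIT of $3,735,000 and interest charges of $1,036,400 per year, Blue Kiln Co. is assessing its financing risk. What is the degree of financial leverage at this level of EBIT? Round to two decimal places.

1.38

Interest = $1,036,400.00.
Degree of financial leverage = EBIT / (EBIT − interest) = $3,735,000 / $2,698,600.00 = 1.3841.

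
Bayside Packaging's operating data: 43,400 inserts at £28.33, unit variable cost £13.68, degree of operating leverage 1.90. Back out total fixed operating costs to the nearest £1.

£301,173

Contribution at this volume is 43,400 × £14.65 = £635,810.00.
DOL = contribution / EBIT, so EBIT = £635,810.00 / 1.90 = £334,636.84.
Fixed costs = CM − EBIT = £635,810.00 − £334,636.84 = £301,173.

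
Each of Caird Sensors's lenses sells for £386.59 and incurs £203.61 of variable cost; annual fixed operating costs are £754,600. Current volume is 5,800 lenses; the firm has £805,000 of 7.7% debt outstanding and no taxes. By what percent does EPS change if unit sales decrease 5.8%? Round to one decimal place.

-25.2%

Total contribution margin = 5,800 × £182.98 = £1,061,284.00.
Subtracting fixed costs: EBIT = £1,061,284.00 − £754,600 = £306,684.00.
Interest = £61,985.00, so EBIT − I = £244,699.00.
Degree of combined leverage = contribution ÷ (EBIT − I) = £1,061,284.00 ÷ £244,699.00 = 4.3371.
%ΔEPS = DCL × %ΔSales = 4.3371 × -5.8% = -25.2%.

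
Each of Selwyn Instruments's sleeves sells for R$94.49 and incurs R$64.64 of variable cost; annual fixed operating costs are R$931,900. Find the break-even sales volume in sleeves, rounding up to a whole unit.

Unit CM = price − variable cost = R$94.49 − R$64.64 = R$29.85.
Break-even volume = fixed costs ÷ CM per unit = R$931,900 ÷ R$29.85 = 31,219.43, so 31,220 sleeves.

31,220 sleeves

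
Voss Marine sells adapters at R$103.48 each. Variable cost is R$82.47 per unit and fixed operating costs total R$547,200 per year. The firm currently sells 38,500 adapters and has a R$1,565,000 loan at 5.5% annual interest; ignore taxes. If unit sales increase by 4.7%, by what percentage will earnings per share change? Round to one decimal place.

Contribution at this volume is 38,500 × R$21.01 = R$808,885.00.
Subtracting fixed costs: EBIT = R$808,885.00 − R$547,200 = R$261,685.00.
Interest = R$86,075.00, so EBIT − I = R$175,610.00.
DCL = total CM / (EBIT − I) = R$808,885.00 / R$175,610.00 = 4.6061.
%ΔEPS = DCL × %ΔSales = 4.6061 × +4.7% = +21.6%.

+21.6%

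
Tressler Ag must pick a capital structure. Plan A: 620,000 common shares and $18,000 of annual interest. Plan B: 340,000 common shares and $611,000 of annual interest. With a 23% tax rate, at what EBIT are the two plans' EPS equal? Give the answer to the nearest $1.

$1,331,071

Set EPS_A = EPS_B: (EBIT − $18,000)(1 − 0.23) ÷ 620,000 = (EBIT − $611,000)(1 − 0.23) ÷ 340,000.
The (1 − t) factor cancels: (EBIT − 18,000) × 340,000 = (EBIT − 611,000) × 620,000.
EBIT × (620,000 − 340,000) = 611,000 × 620,000 − 18,000 × 340,000 = 372,700,000,000, so EBIT = 372,700,000,000 ÷ 280,000 = 1,331,071.43.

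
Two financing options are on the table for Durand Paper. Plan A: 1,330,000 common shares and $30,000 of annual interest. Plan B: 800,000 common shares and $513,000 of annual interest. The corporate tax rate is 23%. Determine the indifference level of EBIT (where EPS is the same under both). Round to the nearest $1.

$1,242,057

Set EPS_A = EPS_B: (EBIT − $30,000)(1 − 0.23) ÷ 1,330,000 = (EBIT − $513,000)(1 − 0.23) ÷ 800,000.
The (1 − t) factor cancels: (EBIT − 30,000) × 800,000 = (EBIT − 513,000) × 1,330,000.
Solving, EBIT = (513,000·1,330,000 − 30,000·800,000) / (1,330,000 − 800,000) = 658,290,000,000 / 530,000 = 1,242,056.60.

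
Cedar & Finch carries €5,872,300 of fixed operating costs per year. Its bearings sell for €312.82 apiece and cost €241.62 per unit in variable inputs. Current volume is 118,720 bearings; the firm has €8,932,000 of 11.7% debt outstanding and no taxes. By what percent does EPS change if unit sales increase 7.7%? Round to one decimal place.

+42.4%

Total contribution margin = 118,720 × €71.20 = €8,452,864.00.
EBIT = €8,452,864.00 − €5,872,300 = €2,580,564.00.
Interest = €1,045,044.00, so EBIT − I = €1,535,520.00.
DCL = total CM / (EBIT − I) = €8,452,864.00 / €1,535,520.00 = 5.5049.
%ΔEPS = DCL × %ΔSales = 5.5049 × +7.7% = +42.4%.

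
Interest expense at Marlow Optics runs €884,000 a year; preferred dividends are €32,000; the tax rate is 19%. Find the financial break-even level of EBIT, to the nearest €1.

Preferred dividends are paid after tax, so their pre-tax equivalent is €32,000 ÷ (1 − 0.19) = €39,506.17.
Financial break-even EBIT = interest + D_p ÷ (1 − t) = €884,000 + €39,506.17 = €923,506.17.

€923,506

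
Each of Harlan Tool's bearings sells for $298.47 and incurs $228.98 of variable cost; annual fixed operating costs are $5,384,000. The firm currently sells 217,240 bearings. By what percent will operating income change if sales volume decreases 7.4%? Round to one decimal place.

-11.5%

Total contribution margin = 217,240 × $69.49 = $15,096,007.60.
Subtracting fixed costs: EBIT = $15,096,007.60 − $5,384,000 = $9,712,007.60.
DOL = contribution ÷ EBIT = $15,096,007.60 ÷ $9,712,007.60 = 1.5544.
%ΔEBIT = DOL × %ΔSales = 1.5544 × -7.4% = -11.5%.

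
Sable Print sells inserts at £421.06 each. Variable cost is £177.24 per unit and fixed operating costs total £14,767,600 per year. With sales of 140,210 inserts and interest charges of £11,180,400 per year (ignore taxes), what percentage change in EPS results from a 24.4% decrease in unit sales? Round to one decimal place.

Contribution at this volume is 140,210 × £243.82 = £34,186,002.20.
Operating income = contribution − fixed costs = £34,186,002.20 − £14,767,600 = £19,418,402.20.
After interest of £11,180,400.00, pre-tax earnings = £8,238,002.20.
Degree of combined leverage = contribution ÷ (EBIT − I) = £34,186,002.20 ÷ £8,238,002.20 = 4.1498.
%ΔEPS = DCL × %ΔSales = 4.1498 × -24.4% = -101.3%.

-101.3%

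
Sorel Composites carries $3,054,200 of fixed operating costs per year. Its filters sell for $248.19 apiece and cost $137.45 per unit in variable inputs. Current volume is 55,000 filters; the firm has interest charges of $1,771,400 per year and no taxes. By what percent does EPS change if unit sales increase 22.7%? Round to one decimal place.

Contribution at this volume is 55,000 × $110.74 = $6,090,700.00.
EBIT = $6,090,700.00 − $3,054,200 = $3,036,500.00.
After interest of $1,771,400.00, pre-tax earnings = $1,265,100.00.
Degree of combined leverage = contribution ÷ (EBIT − I) = $6,090,700.00 ÷ $1,265,100.00 = 4.8144.
%ΔEPS = DCL × %ΔSales = 4.8144 × +22.7% = +109.3%.

+109.3%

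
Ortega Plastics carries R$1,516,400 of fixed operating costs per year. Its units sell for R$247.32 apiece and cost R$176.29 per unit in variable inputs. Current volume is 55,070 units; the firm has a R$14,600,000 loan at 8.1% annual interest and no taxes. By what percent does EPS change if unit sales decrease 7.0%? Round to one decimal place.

Total contribution margin = 55,070 × R$71.03 = R$3,911,622.10.
EBIT = R$3,911,622.10 − R$1,516,400 = R$2,395,222.10.
After interest of R$1,182,600.00, pre-tax earnings = R$1,212,622.10.
DCL = total CM / (EBIT − I) = R$3,911,622.10 / R$1,212,622.10 = 3.2258.
%ΔEPS = DCL × %ΔSales = 3.2258 × -7.0% = -22.6%.

-22.6%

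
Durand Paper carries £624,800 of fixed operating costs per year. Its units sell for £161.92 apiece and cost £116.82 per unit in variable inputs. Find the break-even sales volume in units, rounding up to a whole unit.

Each unit contributes £161.92 − £116.82 = £45.10.
Break-even Q = £624,800 / £45.10 = 13,853.66 → 13,854 units.

13,854 units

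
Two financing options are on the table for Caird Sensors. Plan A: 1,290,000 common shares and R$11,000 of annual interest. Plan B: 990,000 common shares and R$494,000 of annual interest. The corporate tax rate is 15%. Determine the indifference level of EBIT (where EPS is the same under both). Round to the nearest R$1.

At indifference, (EBIT − 11,000)(1 − t)/1,290,000 = (EBIT − 494,000)(1 − t)/990,000.
The (1 − t) factor cancels: (EBIT − 11,000) × 990,000 = (EBIT − 494,000) × 1,290,000.
Solving, EBIT = (494,000·1,290,000 − 11,000·990,000) / (1,290,000 − 990,000) = 626,370,000,000 / 300,000 = 2,087,900.00.

R$2,087,900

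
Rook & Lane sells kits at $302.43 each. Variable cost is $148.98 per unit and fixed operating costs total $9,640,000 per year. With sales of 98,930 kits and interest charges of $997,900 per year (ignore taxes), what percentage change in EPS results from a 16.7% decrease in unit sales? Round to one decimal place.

-55.8%

Contribution at this volume is 98,930 × $153.45 = $15,180,808.50.
Operating income = contribution − fixed costs = $15,180,808.50 − $9,640,000 = $5,540,808.50.
After interest of $997,900.00, pre-tax earnings = $4,542,908.50.
Degree of combined leverage = contribution ÷ (EBIT − I) = $15,180,808.50 ÷ $4,542,908.50 = 3.3416.
%ΔEPS = DCL × %ΔSales = 3.3416 × -16.7% = -55.8%.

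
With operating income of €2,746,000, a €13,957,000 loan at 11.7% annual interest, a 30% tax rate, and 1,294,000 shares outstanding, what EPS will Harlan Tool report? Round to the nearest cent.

Interest = €1,632,969.00, so EBT = €2,746,000 − €1,632,969.00 = €1,113,031.00.
After tax at 30%: net income = €1,113,031.00 × 0.70 = €779,121.70.
EPS = €779,121.70 ÷ 1,294,000 = €0.60.

€0.60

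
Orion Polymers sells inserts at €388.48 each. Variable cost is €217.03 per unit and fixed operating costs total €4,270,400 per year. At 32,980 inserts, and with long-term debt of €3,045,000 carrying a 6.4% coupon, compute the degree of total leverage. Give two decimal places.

Total contribution margin = 32,980 × €171.45 = €5,654,421.00.
EBIT = €5,654,421.00 − €4,270,400 = €1,384,021.00. Interest = €194,880.00, so EBIT − I = €1,189,141.00.
DCL = contribution ÷ (EBIT − I) = €5,654,421.00 ÷ €1,189,141.00 = 4.7550.

4.76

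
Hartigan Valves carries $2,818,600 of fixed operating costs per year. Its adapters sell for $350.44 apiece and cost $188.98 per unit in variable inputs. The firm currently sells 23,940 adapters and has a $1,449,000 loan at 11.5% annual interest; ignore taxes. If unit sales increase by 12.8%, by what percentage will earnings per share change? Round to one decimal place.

+56.2%

Total contribution margin = 23,940 × $161.46 = $3,865,352.40.
EBIT = $3,865,352.40 − $2,818,600 = $1,046,752.40.
After interest of $166,635.00, pre-tax earnings = $880,117.40.
DCL = total CM / (EBIT − I) = $3,865,352.40 / $880,117.40 = 4.3919.
EPS therefore changes by 4.3919 × (+12.8%) = +56.2%.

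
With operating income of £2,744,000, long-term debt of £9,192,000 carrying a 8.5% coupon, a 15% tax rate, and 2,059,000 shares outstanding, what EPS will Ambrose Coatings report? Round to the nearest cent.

£0.81

Pre-tax income = £2,744,000 − £781,320.00 = £1,962,680.00.
Net income = £1,962,680.00 × (1 − 0.15) = £1,668,278.00.
EPS = £1,668,278.00 ÷ 2,059,000 = £0.81.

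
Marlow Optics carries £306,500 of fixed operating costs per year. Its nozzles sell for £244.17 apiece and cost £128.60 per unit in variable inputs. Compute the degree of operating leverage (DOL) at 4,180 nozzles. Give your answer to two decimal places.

2.74

At 4,180 units, contribution = 4,180 × £115.57 = £483,082.60.
Operating income = contribution − fixed costs = £483,082.60 − £306,500 = £176,582.60.
DOL = contribution ÷ EBIT = £483,082.60 ÷ £176,582.60 = 2.7357.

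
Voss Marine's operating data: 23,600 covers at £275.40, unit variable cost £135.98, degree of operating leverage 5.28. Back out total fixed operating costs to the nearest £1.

£2,667,147

Contribution at this volume is 23,600 × £139.42 = £3,290,312.00.
DOL = contribution / EBIT, so EBIT = £3,290,312.00 / 5.28 = £623,165.15.
And FC = contribution − EBIT = £3,290,312.00 − £623,165.15 = £2,667,147.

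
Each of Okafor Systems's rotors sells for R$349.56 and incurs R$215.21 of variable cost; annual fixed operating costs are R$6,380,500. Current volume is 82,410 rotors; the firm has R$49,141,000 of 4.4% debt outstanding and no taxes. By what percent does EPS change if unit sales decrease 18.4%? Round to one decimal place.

-80.6%

At 82,410 units, contribution = 82,410 × R$134.35 = R$11,071,783.50.
Subtracting fixed costs: EBIT = R$11,071,783.50 − R$6,380,500 = R$4,691,283.50.
After interest of R$2,162,204.00, pre-tax earnings = R$2,529,079.50.
Degree of combined leverage = contribution ÷ (EBIT − I) = R$11,071,783.50 ÷ R$2,529,079.50 = 4.3778.
EPS therefore changes by 4.3778 × (-18.4%) = -80.6%.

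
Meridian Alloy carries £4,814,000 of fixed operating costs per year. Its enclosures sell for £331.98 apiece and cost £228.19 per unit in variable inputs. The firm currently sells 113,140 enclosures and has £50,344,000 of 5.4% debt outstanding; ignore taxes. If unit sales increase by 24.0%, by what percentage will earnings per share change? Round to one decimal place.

+66.9%

Contribution at this volume is 113,140 × £103.79 = £11,742,800.60.
Subtracting fixed costs: EBIT = £11,742,800.60 − £4,814,000 = £6,928,800.60.
Interest = £2,718,576.00, so EBIT − I = £4,210,224.60.
DCL = total CM / (EBIT − I) = £11,742,800.60 / £4,210,224.60 = 2.7891.
EPS therefore changes by 2.7891 × (+24.0%) = +66.9%.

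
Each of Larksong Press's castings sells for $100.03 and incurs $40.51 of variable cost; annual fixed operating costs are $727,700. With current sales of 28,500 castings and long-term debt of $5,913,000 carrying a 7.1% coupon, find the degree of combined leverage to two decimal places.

Total contribution margin = 28,500 × $59.52 = $1,696,320.00.
EBIT = $1,696,320.00 − $727,700 = $968,620.00. Interest = $419,823.00.
DOL = $1,696,320.00 ÷ $968,620.00 = 1.7513; DFL = $968,620.00 ÷ $548,797.00 = 1.7650.
Combined leverage = 1.7513 × 1.7650 = 3.0910.

3.09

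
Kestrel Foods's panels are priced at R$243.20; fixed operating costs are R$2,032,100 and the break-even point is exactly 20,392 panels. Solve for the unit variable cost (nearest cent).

R$143.55

At break-even, FC = Q × (P − VC), so P − VC = R$2,032,100 ÷ 20,392 = R$99.6518.
Variable cost per unit = R$243.20 − R$99.6518 = R$143.55.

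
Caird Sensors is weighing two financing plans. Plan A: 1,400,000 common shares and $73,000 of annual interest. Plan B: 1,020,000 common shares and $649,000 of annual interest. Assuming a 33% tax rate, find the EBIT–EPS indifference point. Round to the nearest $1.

$2,195,105

Set EPS_A = EPS_B: (EBIT − $73,000)(1 − 0.33) ÷ 1,400,000 = (EBIT − $649,000)(1 − 0.33) ÷ 1,020,000.
Cancelling (1 − t) and cross-multiplying: 1,020,000·(EBIT − 73,000) = 1,400,000·(EBIT − 649,000).
EBIT × (1,400,000 − 1,020,000) = 649,000 × 1,400,000 − 73,000 × 1,020,000 = 834,140,000,000, so EBIT = 834,140,000,000 ÷ 380,000 = 2,195,105.26.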